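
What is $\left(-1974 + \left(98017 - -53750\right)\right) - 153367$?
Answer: $-3574$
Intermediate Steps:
$\left(-1974 + \left(98017 - -53750\right)\right) - 153367 = \left(-1974 + \left(98017 + 53750\right)\right) - 153367 = \left(-1974 + 151767\right) - 153367 = 149793 - 153367 = -3574$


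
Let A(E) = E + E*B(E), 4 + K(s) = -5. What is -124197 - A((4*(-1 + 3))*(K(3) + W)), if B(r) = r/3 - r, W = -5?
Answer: -347167/3 ≈ -1.1572e+5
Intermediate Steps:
K(s) = -9 (K(s) = -4 - 5 = -9)
B(r) = -2*r/3 (B(r) = r*(1/3) - r = r/3 - r = -2*r/3)
A(E) = E - 2*E**2/3 (A(E) = E + E*(-2*E/3) = E - 2*E**2/3)
-124197 - A((4*(-1 + 3))*(K(3) + W)) = -124197 - (4*(-1 + 3))*(-9 - 5)*(3 - 2*4*(-1 + 3)*(-9 - 5))/3 = -124197 - (4*2)*(-14)*(3 - 2*4*2*(-14))/3 = -124197 - 8*(-14)*(3 - 16*(-14))/3 = -124197 - (-112)*(3 - 2*(-112))/3 = -124197 - (-112)*(3 + 224)/3 = -124197 - (-112)*227/3 = -124197 - 1*(-25424/3) = -124197 + 25424/3 = -347167/3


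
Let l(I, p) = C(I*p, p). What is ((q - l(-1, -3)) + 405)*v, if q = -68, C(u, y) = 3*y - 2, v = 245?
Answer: 85260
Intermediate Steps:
C(u, y) = -2 + 3*y
l(I, p) = -2 + 3*p
((q - l(-1, -3)) + 405)*v = ((-68 - (-2 + 3*(-3))) + 405)*245 = ((-68 - (-2 - 9)) + 405)*245 = ((-68 - 1*(-11)) + 405)*245 = ((-68 + 11) + 405)*245 = (-57 + 405)*245 = 348*245 = 85260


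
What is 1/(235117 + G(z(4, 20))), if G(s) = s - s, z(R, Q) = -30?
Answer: 1/235117 ≈ 4.2532e-6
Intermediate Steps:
G(s) = 0
1/(235117 + G(z(4, 20))) = 1/(235117 + 0) = 1/235117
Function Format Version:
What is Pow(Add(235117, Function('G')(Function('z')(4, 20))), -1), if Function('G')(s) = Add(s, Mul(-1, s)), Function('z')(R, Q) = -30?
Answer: Rational(1, 235117) ≈ 4.2532e-6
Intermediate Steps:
Function('G')(s) = 0
Pow(Add(235117, Function('G')(Function('z')(4, 20))), -1) = Pow(Add(235117, 0), -1) = Pow(235117, -1) = Rational(1, 235117)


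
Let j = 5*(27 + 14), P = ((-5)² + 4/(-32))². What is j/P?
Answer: 13120/39601 ≈ 0.33130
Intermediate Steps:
P = 39601/64 (P = (25 + 4*(-1/32))² = (25 - ⅛)² = (199/8)² = 39601/64 ≈ 618.77)
j = 205 (j = 5*41 = 205)
j/P = 205/(39601/64) = 205*(64/39601) = 13120/39601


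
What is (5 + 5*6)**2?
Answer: 1225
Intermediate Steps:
(5 + 5*6)**2 = (5 + 30)**2 = 35**2 = 1225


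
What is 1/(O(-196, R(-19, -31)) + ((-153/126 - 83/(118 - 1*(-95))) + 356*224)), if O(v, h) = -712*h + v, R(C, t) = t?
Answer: 2982/303026057 ≈ 9.8407e-6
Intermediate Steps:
O(v, h) = v - 712*h
1/(O(-196, R(-19, -31)) + ((-153/126 - 83/(118 - 1*(-95))) + 356*224)) = 1/((-196 - 712*(-31)) + ((-153/126 - 83/(118 - 1*(-95))) + 356*224)) = 1/((-196 + 22072) + ((-153*1/126 - 83/(118 + 95)) + 79744)) = 1/(21876 + ((-17/14 - 83/213) + 79744)) = 1/(21876 + (-4783/2982 + 79744)) = 1/(21876 + 237791825/2982) = 1/(303026057/2982) = 2982/303026057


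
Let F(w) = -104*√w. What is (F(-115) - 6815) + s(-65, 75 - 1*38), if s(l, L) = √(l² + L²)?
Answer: -6815 + √5594 - 104*I*√115 ≈ -6740.2 - 1115.3*I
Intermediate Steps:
s(l, L) = √(L² + l²)
(F(-115) - 6815) + s(-65, 75 - 1*38) = (-104*I*√115 - 6815) + √((75 - 1*38)² + (-65)²) = (-104*I*√115 - 6815) + √((75 - 38)² + 4225) = (-104*I*√115 - 6815) + √(37² + 4225) = (-6815 - 104*I*√115) + √(1369 + 4225) = (-6815 - 104*I*√115) + √5594 = -6815 + √5594 - 104*I*√115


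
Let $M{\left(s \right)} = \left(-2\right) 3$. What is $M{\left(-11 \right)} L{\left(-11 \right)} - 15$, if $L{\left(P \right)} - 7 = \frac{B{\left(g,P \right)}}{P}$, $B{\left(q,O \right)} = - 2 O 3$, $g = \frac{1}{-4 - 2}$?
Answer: $-21$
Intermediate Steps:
$M{\left(s \right)} = -6$
$g = - \frac{1}{6}$ ($g = \frac{1}{-6} = - \frac{1}{6} \approx -0.16667$)
$B{\left(q,O \right)} = - 6 O$
$L{\left(P \right)} = 1$ ($L{\left(P \right)} = 7 + \frac{\left(-6\right) P}{P} = 7 - 6 = 1$)
$M{\left(-11 \right)} L{\left(-11 \right)} - 15 = \left(-6\right) 1 - 15 = -6 - 15 = -21$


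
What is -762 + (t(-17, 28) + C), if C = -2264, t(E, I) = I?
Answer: -2998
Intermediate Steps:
-762 + (t(-17, 28) + C) = -762 + (28 - 2264) = -762 - 2236 = -2998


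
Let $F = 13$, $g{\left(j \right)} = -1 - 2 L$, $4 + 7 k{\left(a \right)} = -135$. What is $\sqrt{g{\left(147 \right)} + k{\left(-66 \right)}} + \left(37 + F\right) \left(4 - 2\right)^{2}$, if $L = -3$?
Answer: $200 + \frac{2 i \sqrt{182}}{7} \approx 200.0 + 3.8545 i$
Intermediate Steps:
$k{\left(a \right)} = - \frac{139}{7}$ ($k{\left(a \right)} = - \frac{4}{7} + \frac{1}{7} \left(-135\right) = - \frac{4}{7} - \frac{135}{7} = - \frac{139}{7}$)
$g{\left(j \right)} = 5$ ($g{\left(j \right)} = -1 - -6 = -1 + 6 = 5$)
$\sqrt{g{\left(147 \right)} + k{\left(-66 \right)}} + \left(37 + F\right) \left(4 - 2\right)^{2} = \sqrt{5 - \frac{139}{7}} + \left(37 + 13\right) \left(4 - 2\right)^{2} = \sqrt{- \frac{104}{7}} + 50 \cdot 2^{2} = \frac{2 i \sqrt{182}}{7} + 50 \cdot 4 = \frac{2 i \sqrt{182}}{7} + 200 = 200 + \frac{2 i \sqrt{182}}{7}$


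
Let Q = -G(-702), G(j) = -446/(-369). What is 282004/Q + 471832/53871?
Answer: -2802788797262/12013233 ≈ -2.3331e+5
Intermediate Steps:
G(j) = 446/369 (G(j) = -446*(-1/369) = 446/369)
Q = -446/369 (Q = -1*446/369 = -446/369 ≈ -1.2087)
282004/Q + 471832/53871 = 282004/(-446/369) + 471832/53871 = 282004*(-369/446) + 471832*(1/53871) = -52029738/223 + 471832/53871 = -2802788797262/12013233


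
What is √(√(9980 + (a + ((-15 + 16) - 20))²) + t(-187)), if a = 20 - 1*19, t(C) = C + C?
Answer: √(-374 + 8*√161) ≈ 16.507*I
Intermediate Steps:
t(C) = 2*C
a = 1 (a = 20 - 19 = 1)
√(√(9980 + (a + ((-15 + 16) - 20))²) + t(-187)) = √(√(9980 + (1 + ((-15 + 16) - 20))²) + 2*(-187)) = √(√(9980 + (1 + (1 - 20))²) - 374) = √(√(9980 + (1 - 19)²) - 374) = √(√(9980 + (-18)²) - 374) = √(√(9980 + 324) - 374) = √(√10304 - 374) = √(8*√161 - 374) = √(-374 + 8*√161)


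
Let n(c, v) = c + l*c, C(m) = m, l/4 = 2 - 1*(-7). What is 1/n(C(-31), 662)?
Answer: -1/1147 ≈ -0.00087184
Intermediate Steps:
l = 36 (l = 4*(2 - 1*(-7)) = 4*(2 + 7) = 4*9 = 36)
n(c, v) = 37*c (n(c, v) = c + 36*c = 37*c)
1/n(C(-31), 662) = 1/(37*(-31)) = 1/(-1147) = -1/1147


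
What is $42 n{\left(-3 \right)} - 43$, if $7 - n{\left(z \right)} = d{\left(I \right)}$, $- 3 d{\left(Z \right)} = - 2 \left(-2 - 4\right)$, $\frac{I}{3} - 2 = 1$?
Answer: $419$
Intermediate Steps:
$I = 9$ ($I = 6 + 3 \cdot 1 = 6 + 3 = 9$)
$d{\left(Z \right)} = -4$ ($d{\left(Z \right)} = - \frac{\left(-2\right) \left(-2 - 4\right)}{3} = - \frac{\left(-2\right) \left(-6\right)}{3} = \left(- \frac{1}{3}\right) 12 = -4$)
$n{\left(z \right)} = 11$ ($n{\left(z \right)} = 7 - -4 = 7 + 4 = 11$)
$42 n{\left(-3 \right)} - 43 = 42 \cdot 11 - 43 = 462 - 43 = 419$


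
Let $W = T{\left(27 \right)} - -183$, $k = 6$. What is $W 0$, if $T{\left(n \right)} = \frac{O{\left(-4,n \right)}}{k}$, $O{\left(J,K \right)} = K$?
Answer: $0$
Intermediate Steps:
$T{\left(n \right)} = \frac{n}{6}$
$W = \frac{375}{2}$ ($W = \frac{1}{6} \cdot 27 - -183 = \frac{9}{2} + 183 = \frac{375}{2} \approx 187.5$)
$W 0 = \frac{375}{2} \cdot 0 = 0$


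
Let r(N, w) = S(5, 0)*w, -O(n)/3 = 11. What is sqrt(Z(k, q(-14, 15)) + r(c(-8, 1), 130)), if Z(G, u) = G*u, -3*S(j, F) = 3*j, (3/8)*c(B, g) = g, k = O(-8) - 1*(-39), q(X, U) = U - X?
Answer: 2*I*sqrt(119) ≈ 21.817*I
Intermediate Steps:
O(n) = -33 (O(n) = -3*11 = -33)
k = 6 (k = -33 - 1*(-39) = -33 + 39 = 6)
c(B, g) = 8*g/3
S(j, F) = -j
r(N, w) = -5*w (r(N, w) = (-1*5)*w = -5*w)
sqrt(Z(k, q(-14, 15)) + r(c(-8, 1), 130)) = sqrt(6*(15 - 1*(-14)) - 5*130) = sqrt(6*(15 + 14) - 650) = sqrt(6*29 - 650) = sqrt(174 - 650) = sqrt(-476) = 2*I*sqrt(119)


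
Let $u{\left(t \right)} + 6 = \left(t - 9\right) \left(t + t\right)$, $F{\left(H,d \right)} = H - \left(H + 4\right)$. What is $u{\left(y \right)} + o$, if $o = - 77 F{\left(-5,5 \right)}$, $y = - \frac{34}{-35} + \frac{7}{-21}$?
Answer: $\frac{3211898}{11025} \approx 291.33$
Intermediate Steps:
$F{\left(H,d \right)} = -4$ ($F{\left(H,d \right)} = H - \left(4 + H\right) = -4$)
$y = \frac{67}{105}$ ($y = \left(-34\right) \left(- \frac{1}{35}\right) + 7 \left(- \frac{1}{21}\right) = \frac{34}{35} - \frac{1}{3} = \frac{67}{105} \approx 0.63809$)
$u{\left(t \right)} = -6 + 2 t \left(-9 + t\right)$ ($u{\left(t \right)} = -6 + \left(t - 9\right) \left(t + t\right) = -6 + \left(-9 + t\right) 2 t = -6 + 2 t \left(-9 + t\right)$)
$o = 308$ ($o = \left(-77\right) \left(-4\right) = 308$)
$u{\left(y \right)} + o = \left(-6 - \frac{402}{35} + 2 \left(\frac{67}{105}\right)^{2}\right) + 308 = \left(-6 - \frac{402}{35} + 2 \cdot \frac{4489}{11025}\right) + 308 = \left(-6 - \frac{402}{35} + \frac{8978}{11025}\right) + 308 = - \frac{183802}{11025} + 308 = \frac{3211898}{11025}$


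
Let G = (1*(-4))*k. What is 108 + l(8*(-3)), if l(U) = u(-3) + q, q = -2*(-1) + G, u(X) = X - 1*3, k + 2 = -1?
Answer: 116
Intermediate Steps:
k = -3 (k = -2 - 1 = -3)
u(X) = -3 + X (u(X) = X - 3 = -3 + X)
G = 12 (G = (1*(-4))*(-3) = -4*(-3) = 12)
q = 14 (q = -2*(-1) + 12 = 2 + 12 = 14)
l(U) = 8 (l(U) = (-3 - 3) + 14 = -6 + 14 = 8)
108 + l(8*(-3)) = 108 + 8 = 116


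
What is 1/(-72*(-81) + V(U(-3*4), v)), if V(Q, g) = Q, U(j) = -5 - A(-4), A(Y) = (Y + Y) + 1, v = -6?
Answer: 1/5834 ≈ 0.00017141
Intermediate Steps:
A(Y) = 1 + 2*Y (A(Y) = 2*Y + 1 = 1 + 2*Y)
U(j) = 2 (U(j) = -5 - (1 + 2*(-4)) = -5 - (1 - 8) = -5 - 1*(-7) = -5 + 7 = 2)
1/(-72*(-81) + V(U(-3*4), v)) = 1/(-72*(-81) + 2) = 1/(5832 + 2) = 1/5834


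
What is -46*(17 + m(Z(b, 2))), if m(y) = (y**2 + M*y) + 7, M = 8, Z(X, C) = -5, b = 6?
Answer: -414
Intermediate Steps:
m(y) = 7 + y**2 + 8*y (m(y) = (y**2 + 8*y) + 7 = 7 + y**2 + 8*y)
-46*(17 + m(Z(b, 2))) = -46*(17 + (7 + (-5)**2 + 8*(-5))) = -46*(17 + (7 + 25 - 40)) = -46*(17 - 8) = -46*9 = -414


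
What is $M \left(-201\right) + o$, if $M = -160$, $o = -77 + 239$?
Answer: $32322$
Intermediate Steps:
$o = 162$
$M \left(-201\right) + o = \left(-160\right) \left(-201\right) + 162 = 32160 + 162 = 32322$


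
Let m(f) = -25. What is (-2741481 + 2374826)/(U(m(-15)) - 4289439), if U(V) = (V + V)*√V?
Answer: 1572744256545/18399286997221 - 91663750*I/18399286997221 ≈ 0.085479 - 4.9819e-6*I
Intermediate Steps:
U(V) = 2*V^(3/2) (U(V) = (2*V)*√V = 2*V^(3/2))
(-2741481 + 2374826)/(U(m(-15)) - 4289439) = (-2741481 + 2374826)/(2*(-25)^(3/2) - 4289439) = -366655/(2*(-125*I) - 4289439) = -366655/(-250*I - 4289439) = -366655*(-4289439 + 250*I)/18399286997221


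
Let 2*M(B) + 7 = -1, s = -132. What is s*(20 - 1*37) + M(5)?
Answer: 2240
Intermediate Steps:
M(B) = -4 (M(B) = -7/2 + (½)*(-1) = -7/2 - ½ = -4)
s*(20 - 1*37) + M(5) = -132*(20 - 1*37) - 4 = -132*(20 - 37) - 4 = -132*(-17) - 4 = 2244 - 4 = 2240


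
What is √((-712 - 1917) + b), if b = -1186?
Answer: I*√3815 ≈ 61.766*I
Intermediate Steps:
√((-712 - 1917) + b) = √((-712 - 1917) - 1186) = √(-2629 - 1186) = √(-3815) = I*√3815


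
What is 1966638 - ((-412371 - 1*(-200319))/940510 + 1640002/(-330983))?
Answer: 306100952089338338/155646410665 ≈ 1.9666e+6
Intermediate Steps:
1966638 - ((-412371 - 1*(-200319))/940510 + 1640002/(-330983)) = 1966638 - ((-412371 + 200319)*(1/940510) + 1640002*(-1/330983)) = 1966638 - (-212052*1/940510 - 1640002/330983) = 1966638 - (-106026/470255 - 1640002/330983) = 1966638 - 1*(-806311944068/155646410665) = 1966638 + 806311944068/155646410665 = 306100952089338338/155646410665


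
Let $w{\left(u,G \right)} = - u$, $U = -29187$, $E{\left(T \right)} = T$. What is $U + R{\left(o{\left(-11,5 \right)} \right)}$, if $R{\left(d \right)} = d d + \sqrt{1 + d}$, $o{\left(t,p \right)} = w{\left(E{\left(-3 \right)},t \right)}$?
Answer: $-29176$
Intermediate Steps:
$o{\left(t,p \right)} = 3$ ($o{\left(t,p \right)} = \left(-1\right) \left(-3\right) = 3$)
$R{\left(d \right)} = d^{2} + \sqrt{1 + d}$
$U + R{\left(o{\left(-11,5 \right)} \right)} = -29187 + \left(3^{2} + \sqrt{1 + 3}\right) = -29187 + \left(9 + \sqrt{4}\right) = -29187 + \left(9 + 2\right) = -29187 + 11 = -29176$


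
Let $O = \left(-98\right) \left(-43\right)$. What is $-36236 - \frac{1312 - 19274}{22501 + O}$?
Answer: $- \frac{968026778}{26715} \approx -36235.0$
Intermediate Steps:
$O = 4214$
$-36236 - \frac{1312 - 19274}{22501 + O} = -36236 - \frac{1312 - 19274}{22501 + 4214} = -36236 - - \frac{17962}{26715} = -36236 + \frac{17962}{26715} = - \frac{968026778}{26715}$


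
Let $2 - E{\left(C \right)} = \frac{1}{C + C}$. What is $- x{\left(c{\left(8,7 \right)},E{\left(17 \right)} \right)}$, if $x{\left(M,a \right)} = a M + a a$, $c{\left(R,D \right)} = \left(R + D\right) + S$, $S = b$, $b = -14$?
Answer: $- \frac{6767}{1156} \approx -5.8538$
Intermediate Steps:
$S = -14$
$c{\left(R,D \right)} = -14 + D + R$ ($c{\left(R,D \right)} = \left(R + D\right) - 14 = \left(D + R\right) - 14 = -14 + D + R$)
$E{\left(C \right)} = 2 - \frac{1}{2 C}$ ($E{\left(C \right)} = 2 - \frac{1}{C + C} = 2 - \frac{1}{2 C}$)
$x{\left(M,a \right)} = a^{2} + M a$ ($x{\left(M,a \right)} = M a + a^{2} = a^{2} + M a$)
$- x{\left(c{\left(8,7 \right)},E{\left(17 \right)} \right)} = - \left(2 - \frac{1}{2 \cdot 17}\right) \left(\left(-14 + 7 + 8\right) + \left(2 - \frac{1}{2 \cdot 17}\right)\right) = - \left(2 - \frac{1}{34}\right) \left(1 + \left(2 - \frac{1}{34}\right)\right) = - \frac{67 \left(1 + \frac{67}{34}\right)}{34} = - \frac{67 \cdot 101}{34 \cdot 34} = \left(-1\right) \frac{6767}{1156} = - \frac{6767}{1156}$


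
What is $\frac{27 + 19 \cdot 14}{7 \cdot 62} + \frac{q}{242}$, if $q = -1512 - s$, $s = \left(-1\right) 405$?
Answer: $- \frac{102383}{26257} \approx -3.8993$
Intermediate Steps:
$s = -405$
$q = -1107$ ($q = -1512 - -405 = -1512 + 405 = -1107$)
$\frac{27 + 19 \cdot 14}{7 \cdot 62} + \frac{q}{242} = \frac{27 + 19 \cdot 14}{7 \cdot 62} - \frac{1107}{242} = \frac{27 + 266}{434} - \frac{1107}{242} = 293 \cdot \frac{1}{434} - \frac{1107}{242} = \frac{293}{434} - \frac{1107}{242} = - \frac{102383}{26257}$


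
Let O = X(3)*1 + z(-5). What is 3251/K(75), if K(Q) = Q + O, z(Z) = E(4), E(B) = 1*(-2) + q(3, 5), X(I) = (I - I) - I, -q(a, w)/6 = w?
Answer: 3251/40 ≈ 81.275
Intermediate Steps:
q(a, w) = -6*w
X(I) = -I (X(I) = 0 - I = -I)
E(B) = -32 (E(B) = 1*(-2) - 6*5 = -2 - 30 = -32)
z(Z) = -32
O = -35 (O = -1*3*1 - 32 = -3*1 - 32 = -3 - 32 = -35)
K(Q) = -35 + Q (K(Q) = Q - 35 = -35 + Q)
3251/K(75) = 3251/(-35 + 75) = 3251/40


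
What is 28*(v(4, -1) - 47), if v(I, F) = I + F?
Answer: -1232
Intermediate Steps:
v(I, F) = F + I
28*(v(4, -1) - 47) = 28*((-1 + 4) - 47) = 28*(3 - 47) = 28*(-44) = -1232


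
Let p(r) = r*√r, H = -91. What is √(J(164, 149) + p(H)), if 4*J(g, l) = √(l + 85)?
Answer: √(3*√26 - 364*I*√91)/2 ≈ 20.88 - 20.788*I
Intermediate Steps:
J(g, l) = √(85 + l)/4 (J(g, l) = √(l + 85)/4 = √(85 + l)/4)
p(r) = r^(3/2)
√(J(164, 149) + p(H)) = √(√(85 + 149)/4 + (-91)^(3/2)) = √(√234/4 - 91*I*√91) = √((3*√26)/4 - 91*I*√91) = √(3*√26/4 - 91*I*√91)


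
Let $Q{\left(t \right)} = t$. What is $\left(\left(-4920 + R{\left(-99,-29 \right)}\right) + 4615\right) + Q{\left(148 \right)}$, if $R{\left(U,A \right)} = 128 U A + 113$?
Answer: $367444$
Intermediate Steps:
$R{\left(U,A \right)} = 113 + 128 A U$ ($R{\left(U,A \right)} = 128 A U + 113 = 113 + 128 A U$)
$\left(\left(-4920 + R{\left(-99,-29 \right)}\right) + 4615\right) + Q{\left(148 \right)} = \left(\left(-4920 + \left(113 + 128 \left(-29\right) \left(-99\right)\right)\right) + 4615\right) + 148 = \left(\left(-4920 + \left(113 + 367488\right)\right) + 4615\right) + 148 = \left(\left(-4920 + 367601\right) + 4615\right) + 148 = \left(362681 + 4615\right) + 148 = 367296 + 148 = 367444$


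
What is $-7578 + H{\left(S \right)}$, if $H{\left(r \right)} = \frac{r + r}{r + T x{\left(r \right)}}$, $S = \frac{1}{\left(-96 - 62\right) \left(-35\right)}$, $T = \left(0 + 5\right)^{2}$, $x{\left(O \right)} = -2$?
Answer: $- \frac{2095309424}{276499} \approx -7578.0$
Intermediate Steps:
$T = 25$ ($T = 5^{2} = 25$)
$S = \frac{1}{5530}$ ($S = \frac{1}{-158} \left(- \frac{1}{35}\right) = \left(- \frac{1}{158}\right) \left(- \frac{1}{35}\right) = \frac{1}{5530} \approx 0.00018083$)
$H{\left(r \right)} = \frac{2 r}{-50 + r}$ ($H{\left(r \right)} = \frac{r + r}{r + 25 \left(-2\right)} = \frac{2 r}{r - 50} = \frac{2 r}{-50 + r}$)
$-7578 + H{\left(S \right)} = -7578 + 2 \cdot \frac{1}{5530} \frac{1}{-50 + \frac{1}{5530}} = -7578 + 2 \cdot \frac{1}{5530} \frac{1}{- \frac{276499}{5530}} = -7578 + 2 \cdot \frac{1}{5530} \left(- \frac{5530}{276499}\right) = -7578 - \frac{2}{276499} = - \frac{2095309424}{276499}$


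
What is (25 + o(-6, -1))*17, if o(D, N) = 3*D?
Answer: 119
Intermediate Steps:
(25 + o(-6, -1))*17 = (25 + 3*(-6))*17 = (25 - 18)*17 = 7*17 = 119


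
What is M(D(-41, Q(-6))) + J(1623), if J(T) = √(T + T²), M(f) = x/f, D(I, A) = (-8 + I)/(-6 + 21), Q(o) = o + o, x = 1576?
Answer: -23640/49 + 2*√658938 ≈ 1141.1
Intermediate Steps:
Q(o) = 2*o
D(I, A) = -8/15 + I/15 (D(I, A) = (-8 + I)/15 = (-8 + I)*(1/15) = -8/15 + I/15)
M(f) = 1576/f
M(D(-41, Q(-6))) + J(1623) = 1576/(-8/15 + (1/15)*(-41)) + √(1623*(1 + 1623)) = 1576/(-8/15 - 41/15) + √(1623*1624) = 1576/(-49/15) + √2635752 = 1576*(-15/49) + 2*√658938 = -23640/49 + 2*√658938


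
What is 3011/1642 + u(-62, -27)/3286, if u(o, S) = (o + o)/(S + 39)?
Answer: 238964/130539 ≈ 1.8306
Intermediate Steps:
u(o, S) = 2*o/(39 + S) (u(o, S) = (2*o)/(39 + S) = 2*o/(39 + S))
3011/1642 + u(-62, -27)/3286 = 3011/1642 + (2*(-62)/(39 - 27))/3286 = 3011*(1/1642) + (2*(-62)/12)*(1/3286) = 3011/1642 + (2*(-62)*(1/12))*(1/3286) = 3011/1642 - 31/3*1/3286 = 3011/1642 - 1/318 = 238964/130539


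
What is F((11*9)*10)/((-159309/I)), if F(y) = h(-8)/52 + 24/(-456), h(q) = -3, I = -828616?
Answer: -22579786/39349323 ≈ -0.57383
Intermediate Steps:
F(y) = -109/988 (F(y) = -3/52 + 24/(-456) = -3*1/52 + 24*(-1/456) = -3/52 - 1/19 = -109/988)
F((11*9)*10)/((-159309/I)) = -109/(988*((-159309/(-828616)))) = -109/(988*((-159309*(-1/828616)))) = -109/(988*159309/828616) = -109/988*828616/159309 = -22579786/39349323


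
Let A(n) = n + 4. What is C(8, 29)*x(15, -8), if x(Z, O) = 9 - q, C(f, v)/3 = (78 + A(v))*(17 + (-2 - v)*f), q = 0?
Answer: -692307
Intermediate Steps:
A(n) = 4 + n
C(f, v) = 3*(17 + f*(-2 - v))*(82 + v) (C(f, v) = 3*((78 + (4 + v))*(17 + (-2 - v)*f)) = 3*((82 + v)*(17 + f*(-2 - v))) = 3*((17 + f*(-2 - v))*(82 + v)) = 3*(17 + f*(-2 - v))*(82 + v))
x(Z, O) = 9 (x(Z, O) = 9 - 1*0 = 9 + 0 = 9)
C(8, 29)*x(15, -8) = (4182 - 492*8 + 51*29 - 252*8*29 - 3*8*29²)*9 = (4182 - 3936 + 1479 - 58464 - 3*8*841)*9 = (4182 - 3936 + 1479 - 58464 - 20184)*9 = -76923*9 = -692307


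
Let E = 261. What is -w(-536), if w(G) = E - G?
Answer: -797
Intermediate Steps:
w(G) = 261 - G
-w(-536) = -(261 - 1*(-536)) = -(261 + 536) = -1*797 = -797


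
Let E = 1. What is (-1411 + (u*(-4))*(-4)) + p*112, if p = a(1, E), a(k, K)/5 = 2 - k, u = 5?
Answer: -771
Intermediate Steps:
a(k, K) = 10 - 5*k (a(k, K) = 5*(2 - k) = 10 - 5*k)
p = 5 (p = 10 - 5*1 = 10 - 5 = 5)
(-1411 + (u*(-4))*(-4)) + p*112 = (-1411 + (5*(-4))*(-4)) + 5*112 = (-1411 - 20*(-4)) + 560 = (-1411 + 80) + 560 = -1331 + 560 = -771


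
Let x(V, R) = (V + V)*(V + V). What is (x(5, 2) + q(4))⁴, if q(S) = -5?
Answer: 81450625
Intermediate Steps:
x(V, R) = 4*V² (x(V, R) = (2*V)*(2*V) = 4*V²)
(x(5, 2) + q(4))⁴ = (4*5² - 5)⁴ = (4*25 - 5)⁴ = (100 - 5)⁴ = 95⁴ = 81450625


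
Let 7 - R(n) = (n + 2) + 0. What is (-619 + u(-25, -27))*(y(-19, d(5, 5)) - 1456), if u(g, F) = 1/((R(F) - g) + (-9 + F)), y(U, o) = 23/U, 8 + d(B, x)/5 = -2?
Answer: 119958542/133 ≈ 9.0194e+5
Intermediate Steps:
d(B, x) = -50 (d(B, x) = -40 + 5*(-2) = -40 - 10 = -50)
R(n) = 5 - n (R(n) = 7 - ((n + 2) + 0) = 7 - ((2 + n) + 0) = 7 - (2 + n) = 7 + (-2 - n) = 5 - n)
u(g, F) = 1/(-4 - g) (u(g, F) = 1/(((5 - F) - g) + (-9 + F)) = 1/((5 - F - g) + (-9 + F)) = 1/(-4 - g))
(-619 + u(-25, -27))*(y(-19, d(5, 5)) - 1456) = (-619 - 1/(4 - 25))*(23/(-19) - 1456) = (-619 - 1/(-21))*(23*(-1/19) - 1456) = (-619 - 1*(-1/21))*(-23/19 - 1456) = (-619 + 1/21)*(-27687/19) = -12998/21*(-27687/19) = 119958542/133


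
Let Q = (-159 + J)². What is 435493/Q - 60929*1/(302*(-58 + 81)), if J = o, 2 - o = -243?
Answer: 1287151747/25686308 ≈ 50.110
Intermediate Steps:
o = 245 (o = 2 - 1*(-243) = 2 + 243 = 245)
J = 245
Q = 7396 (Q = (-159 + 245)² = 86² = 7396)
435493/Q - 60929*1/(302*(-58 + 81)) = 435493/7396 - 60929*1/(302*(-58 + 81)) = 435493*(1/7396) - 60929/(23*302) = 435493/7396 - 60929/6946 = 1287151747/25686308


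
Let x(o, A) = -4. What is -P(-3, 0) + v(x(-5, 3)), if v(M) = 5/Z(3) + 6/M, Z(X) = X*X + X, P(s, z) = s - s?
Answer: -13/12 ≈ -1.0833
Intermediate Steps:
P(s, z) = 0
Z(X) = X + X**2 (Z(X) = X**2 + X = X + X**2)
v(M) = 5/12 + 6/M (v(M) = 5/((3*(1 + 3))) + 6/M = 5/((3*4)) + 6/M = 5/12 + 6/M)
-P(-3, 0) + v(x(-5, 3)) = -1*0 + (5/12 + 6/(-4)) = 0 + (5/12 + 6*(-1/4)) = 0 + (5/12 - 3/2) = 0 - 13/12 = -13/12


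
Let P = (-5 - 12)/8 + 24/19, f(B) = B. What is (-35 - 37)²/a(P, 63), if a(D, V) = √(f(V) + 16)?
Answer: 5184*√79/79 ≈ 583.25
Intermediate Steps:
P = -131/152 (P = -17*⅛ + 24*(1/19) = -17/8 + 24/19 = -131/152 ≈ -0.86184)
a(D, V) = √(16 + V) (a(D, V) = √(V + 16) = √(16 + V))
(-35 - 37)²/a(P, 63) = (-35 - 37)²/(√(16 + 63)) = (-72)²/(√79) = 5184*(√79/79) = 5184*√79/79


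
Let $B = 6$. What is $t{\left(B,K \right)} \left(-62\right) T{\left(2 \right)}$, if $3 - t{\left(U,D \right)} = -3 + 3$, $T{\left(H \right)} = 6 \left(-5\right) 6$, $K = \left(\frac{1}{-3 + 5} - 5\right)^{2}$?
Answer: $33480$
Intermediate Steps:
$K = \frac{81}{4}$ ($K = \left(\frac{1}{2} - 5\right)^{2} = \left(- \frac{9}{2}\right)^{2} = \frac{81}{4} \approx 20.25$)
$T{\left(H \right)} = -180$ ($T{\left(H \right)} = \left(-30\right) 6 = -180$)
$t{\left(U,D \right)} = 3$ ($t{\left(U,D \right)} = 3 - \left(-3 + 3\right) = 3 - 0 = 3 + 0 = 3$)
$t{\left(B,K \right)} \left(-62\right) T{\left(2 \right)} = 3 \left(-62\right) \left(-180\right) = \left(-186\right) \left(-180\right) = 33480$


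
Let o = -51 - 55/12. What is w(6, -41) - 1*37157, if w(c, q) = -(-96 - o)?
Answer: -445399/12 ≈ -37117.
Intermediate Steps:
o = -667/12 (o = -51 - 55*1/12 = -51 - 55/12 = -667/12 ≈ -55.583)
w(c, q) = 485/12 (w(c, q) = -(-96 - 1*(-667/12)) = -(-96 + 667/12) = -1*(-485/12) = 485/12)
w(6, -41) - 1*37157 = 485/12 - 1*37157 = 485/12 - 37157 = -445399/12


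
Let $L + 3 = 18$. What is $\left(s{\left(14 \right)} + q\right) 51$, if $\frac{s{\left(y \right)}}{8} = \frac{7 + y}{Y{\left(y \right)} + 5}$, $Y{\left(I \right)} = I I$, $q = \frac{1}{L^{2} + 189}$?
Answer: $\frac{395267}{9246} \approx 42.75$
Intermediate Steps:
$L = 15$ ($L = -3 + 18 = 15$)
$q = \frac{1}{414}$ ($q = \frac{1}{15^{2} + 189} = \frac{1}{225 + 189} = \frac{1}{414} \approx 0.0024155$)
$Y{\left(I \right)} = I^{2}$
$s{\left(y \right)} = \frac{8 \left(7 + y\right)}{5 + y^{2}}$ ($s{\left(y \right)} = 8 \frac{7 + y}{y^{2} + 5} = 8 \frac{7 + y}{5 + y^{2}} = \frac{8 \left(7 + y\right)}{5 + y^{2}}$)
$\left(s{\left(14 \right)} + q\right) 51 = \left(\frac{8 \left(7 + 14\right)}{5 + 14^{2}} + \frac{1}{414}\right) 51 = \left(8 \frac{1}{5 + 196} \cdot 21 + \frac{1}{414}\right) 51 = \left(8 \cdot \frac{1}{201} \cdot 21 + \frac{1}{414}\right) 51 = \left(\frac{56}{67} + \frac{1}{414}\right) 51 = \frac{23251}{27738} \cdot 51 = \frac{395267}{9246}$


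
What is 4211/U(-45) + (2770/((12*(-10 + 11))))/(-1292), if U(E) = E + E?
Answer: -5461387/116280 ≈ -46.968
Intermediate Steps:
U(E) = 2*E
4211/U(-45) + (2770/((12*(-10 + 11))))/(-1292) = 4211/((2*(-45))) + (2770/((12*(-10 + 11))))/(-1292) = 4211/(-90) + (2770/((12*1)))*(-1/1292) = 4211*(-1/90) + (2770/12)*(-1/1292) = -4211/90 + (2770*(1/12))*(-1/1292) = -4211/90 + (1385/6)*(-1/1292) = -4211/90 - 1385/7752 = -5461387/116280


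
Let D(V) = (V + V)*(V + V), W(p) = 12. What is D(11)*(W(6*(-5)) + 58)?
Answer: 33880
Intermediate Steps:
D(V) = 4*V**2 (D(V) = (2*V)*(2*V) = 4*V**2)
D(11)*(W(6*(-5)) + 58) = (4*11**2)*(12 + 58) = (4*121)*70 = 484*70 = 33880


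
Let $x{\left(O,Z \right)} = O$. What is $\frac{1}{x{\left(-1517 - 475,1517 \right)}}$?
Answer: $- \frac{1}{1992} \approx -0.00050201$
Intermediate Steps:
$\frac{1}{x{\left(-1517 - 475,1517 \right)}} = \frac{1}{-1517 - 475} = \frac{1}{-1992} = - \frac{1}{1992}$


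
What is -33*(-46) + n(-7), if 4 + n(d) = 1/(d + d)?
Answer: 21195/14 ≈ 1513.9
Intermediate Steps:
n(d) = -4 + 1/(2*d) (n(d) = -4 + 1/(d + d) = -4 + 1/(2*d))
-33*(-46) + n(-7) = -33*(-46) + (-4 + (½)/(-7)) = 1518 + (-4 + (½)*(-⅐)) = 1518 + (-4 - 1/14) = 1518 - 57/14 = 21195/14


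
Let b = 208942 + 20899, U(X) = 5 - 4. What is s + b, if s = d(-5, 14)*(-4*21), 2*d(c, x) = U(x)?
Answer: 229799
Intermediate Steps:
U(X) = 1
d(c, x) = ½ (d(c, x) = (½)*1 = ½)
b = 229841
s = -42 (s = (-4*21)/2 = (½)*(-84) = -42)
s + b = -42 + 229841 = 229799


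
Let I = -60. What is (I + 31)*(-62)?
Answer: 1798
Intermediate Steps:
(I + 31)*(-62) = (-60 + 31)*(-62) = -29*(-62) = 1798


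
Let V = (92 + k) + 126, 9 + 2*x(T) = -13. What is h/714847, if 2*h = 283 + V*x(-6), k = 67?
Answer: -1426/714847 ≈ -0.0019948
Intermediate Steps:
x(T) = -11 (x(T) = -9/2 + (½)*(-13) = -9/2 - 13/2 = -11)
V = 285 (V = (92 + 67) + 126 = 159 + 126 = 285)
h = -1426 (h = (283 + 285*(-11))/2 = (283 - 3135)/2 = (½)*(-2852) = -1426)
h/714847 = -1426/714847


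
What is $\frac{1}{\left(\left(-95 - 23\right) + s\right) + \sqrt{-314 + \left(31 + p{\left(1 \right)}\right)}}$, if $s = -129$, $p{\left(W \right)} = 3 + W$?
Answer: $- \frac{247}{61288} - \frac{3 i \sqrt{31}}{61288} \approx -0.0040302 - 0.00027254 i$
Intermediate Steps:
$\frac{1}{\left(\left(-95 - 23\right) + s\right) + \sqrt{-314 + \left(31 + p{\left(1 \right)}\right)}} = \frac{1}{\left(\left(-95 - 23\right) - 129\right) + \sqrt{-314 + \left(31 + \left(3 + 1\right)\right)}} = \frac{1}{\left(-118 - 129\right) + \sqrt{-314 + \left(31 + 4\right)}} = \frac{1}{-247 + \sqrt{-314 + 35}} = \frac{1}{-247 + \sqrt{-279}} = \frac{1}{-247 + 3 i \sqrt{31}}$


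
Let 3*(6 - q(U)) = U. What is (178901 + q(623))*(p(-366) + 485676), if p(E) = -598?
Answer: 260049345644/3 ≈ 8.6683e+10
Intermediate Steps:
q(U) = 6 - U/3
(178901 + q(623))*(p(-366) + 485676) = (178901 + (6 - ⅓*623))*(-598 + 485676) = (178901 + (6 - 623/3))*485078 = (178901 - 605/3)*485078 = (536098/3)*485078 = 260049345644/3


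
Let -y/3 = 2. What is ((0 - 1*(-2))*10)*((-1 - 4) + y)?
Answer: -220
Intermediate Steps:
y = -6 (y = -3*2 = -6)
((0 - 1*(-2))*10)*((-1 - 4) + y) = ((0 - 1*(-2))*10)*((-1 - 4) - 6) = ((0 + 2)*10)*(-5 - 6) = (2*10)*(-11) = 20*(-11) = -220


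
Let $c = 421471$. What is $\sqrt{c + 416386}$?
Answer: $\sqrt{837857} \approx 915.35$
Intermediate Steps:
$\sqrt{c + 416386} = \sqrt{421471 + 416386} = \sqrt{837857}$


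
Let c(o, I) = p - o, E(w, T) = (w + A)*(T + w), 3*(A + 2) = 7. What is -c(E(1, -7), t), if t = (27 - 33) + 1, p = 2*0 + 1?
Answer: -9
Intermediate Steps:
A = 1/3 (A = -2 + (1/3)*7 = -2 + 7/3 = 1/3 ≈ 0.33333)
p = 1 (p = 0 + 1 = 1)
E(w, T) = (1/3 + w)*(T + w) (E(w, T) = (w + 1/3)*(T + w) = (1/3 + w)*(T + w))
t = -5 (t = -6 + 1 = -5)
c(o, I) = 1 - o
-c(E(1, -7), t) = -(1 - (1**2 + (1/3)*(-7) + (1/3)*1 - 7*1)) = -(1 - (1 - 7/3 + 1/3 - 7)) = -(1 - 1*(-8)) = -(1 + 8) = -1*9 = -9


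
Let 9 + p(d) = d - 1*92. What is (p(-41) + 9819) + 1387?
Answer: 11064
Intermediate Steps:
p(d) = -101 + d (p(d) = -9 + (d - 1*92) = -9 + (d - 92) = -9 + (-92 + d) = -101 + d)
(p(-41) + 9819) + 1387 = ((-101 - 41) + 9819) + 1387 = (-142 + 9819) + 1387 = 9677 + 1387 = 11064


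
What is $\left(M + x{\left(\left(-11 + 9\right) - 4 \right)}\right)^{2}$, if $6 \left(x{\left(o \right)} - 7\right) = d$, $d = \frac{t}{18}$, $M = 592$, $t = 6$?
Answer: $\frac{116273089}{324} \approx 3.5887 \cdot 10^{5}$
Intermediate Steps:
$d = \frac{1}{3}$ ($d = \frac{6}{18} = 6 \cdot \frac{1}{18} = \frac{1}{3} \approx 0.33333$)
$x{\left(o \right)} = \frac{127}{18}$ ($x{\left(o \right)} = 7 + \frac{1}{6} \cdot \frac{1}{3} = 7 + \frac{1}{18} = \frac{127}{18}$)
$\left(M + x{\left(\left(-11 + 9\right) - 4 \right)}\right)^{2} = \left(592 + \frac{127}{18}\right)^{2} = \left(\frac{10783}{18}\right)^{2} = \frac{116273089}{324}$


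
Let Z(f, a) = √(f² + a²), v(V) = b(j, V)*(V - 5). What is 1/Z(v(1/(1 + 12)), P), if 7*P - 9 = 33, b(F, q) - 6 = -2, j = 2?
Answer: 13*√17905/35810 ≈ 0.048576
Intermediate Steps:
b(F, q) = 4 (b(F, q) = 6 - 2 = 4)
v(V) = -20 + 4*V (v(V) = 4*(V - 5) = 4*(-5 + V) = -20 + 4*V)
P = 6 (P = 9/7 + (⅐)*33 = 9/7 + 33/7 = 6)
Z(f, a) = √(a² + f²)
1/Z(v(1/(1 + 12)), P) = 1/(√(6² + (-20 + 4/(1 + 12))²)) = 1/(√(36 + (-20 + 4/13)²)) = 1/(√(36 + (-256/13)²)) = 1/(√(36 + 65536/169)) = 1/(√(71620/169)) = 1/(2*√17905/13) = 13*√17905/35810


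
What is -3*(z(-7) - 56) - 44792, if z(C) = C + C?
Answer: -44582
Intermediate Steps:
z(C) = 2*C
-3*(z(-7) - 56) - 44792 = -3*(2*(-7) - 56) - 44792 = -3*(-14 - 56) - 44792 = -3*(-70) - 44792 = 210 - 44792 = -44582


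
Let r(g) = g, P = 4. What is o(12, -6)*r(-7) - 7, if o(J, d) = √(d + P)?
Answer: -7 - 7*I*√2 ≈ -7.0 - 9.8995*I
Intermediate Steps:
o(J, d) = √(4 + d) (o(J, d) = √(d + 4) = √(4 + d))
o(12, -6)*r(-7) - 7 = √(4 - 6)*(-7) - 7 = √(-2)*(-7) - 7 = (I*√2)*(-7) - 7 = -7*I*√2 - 7 = -7 - 7*I*√2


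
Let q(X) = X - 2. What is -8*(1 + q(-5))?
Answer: 48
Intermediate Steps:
q(X) = -2 + X
-8*(1 + q(-5)) = -8*(1 + (-2 - 5)) = -8*(1 - 7) = -8*(-6) = 48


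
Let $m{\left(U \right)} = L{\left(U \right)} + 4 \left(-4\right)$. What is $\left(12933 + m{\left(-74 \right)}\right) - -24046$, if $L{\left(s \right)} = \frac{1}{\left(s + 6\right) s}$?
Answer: $\frac{185997817}{5032} \approx 36963.0$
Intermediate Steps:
$L{\left(s \right)} = \frac{1}{s \left(6 + s\right)}$ ($L{\left(s \right)} = \frac{1}{\left(6 + s\right) s} = \frac{1}{s \left(6 + s\right)}$)
$m{\left(U \right)} = -16 + \frac{1}{U \left(6 + U\right)}$ ($m{\left(U \right)} = \frac{1}{U \left(6 + U\right)} + 4 \left(-4\right) = \frac{1}{U \left(6 + U\right)} - 16 = -16 + \frac{1}{U \left(6 + U\right)}$)
$\left(12933 + m{\left(-74 \right)}\right) - -24046 = \left(12933 - \left(16 - \frac{1}{\left(-74\right) \left(6 - 74\right)}\right)\right) - -24046 = \left(12933 - \left(16 + \frac{1}{74 \left(-68\right)}\right)\right) + 24046 = \left(12933 - \frac{80511}{5032}\right) + 24046 = \frac{64998345}{5032} + 24046 = \frac{185997817}{5032}$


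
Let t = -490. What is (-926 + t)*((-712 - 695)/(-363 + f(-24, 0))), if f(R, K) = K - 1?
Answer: -71154/13 ≈ -5473.4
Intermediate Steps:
f(R, K) = -1 + K
(-926 + t)*((-712 - 695)/(-363 + f(-24, 0))) = (-926 - 490)*((-712 - 695)/(-363 + (-1 + 0))) = -(-1992312)/(-363 - 1) = -(-1992312)/(-364) = -(-1992312)*(-1)/364 = -1416*201/52 = -71154/13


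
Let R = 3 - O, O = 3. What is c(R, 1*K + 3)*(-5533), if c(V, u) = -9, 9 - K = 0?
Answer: 49797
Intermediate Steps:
K = 9 (K = 9 - 1*0 = 9 + 0 = 9)
R = 0 (R = 3 - 1*3 = 3 - 3 = 0)
c(R, 1*K + 3)*(-5533) = -9*(-5533) = 49797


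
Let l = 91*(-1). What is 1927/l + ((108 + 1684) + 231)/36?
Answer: 114721/3276 ≈ 35.019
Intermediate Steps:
l = -91
1927/l + ((108 + 1684) + 231)/36 = 1927/(-91) + ((108 + 1684) + 231)/36 = 1927*(-1/91) + (1792 + 231)*(1/36) = -1927/91 + 2023*(1/36) = -1927/91 + 2023/36 = 114721/3276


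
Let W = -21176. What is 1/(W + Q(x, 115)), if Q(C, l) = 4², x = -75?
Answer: -1/21160 ≈ -4.7259e-5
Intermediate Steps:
Q(C, l) = 16
1/(W + Q(x, 115)) = 1/(-21176 + 16) = 1/(-21160) = -1/21160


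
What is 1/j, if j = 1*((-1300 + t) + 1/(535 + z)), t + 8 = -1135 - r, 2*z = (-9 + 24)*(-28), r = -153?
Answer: -325/744249 ≈ -0.00043668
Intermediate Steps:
z = -210 (z = ((-9 + 24)*(-28))/2 = (15*(-28))/2 = (1/2)*(-420) = -210)
t = -990 (t = -8 + (-1135 - 1*(-153)) = -8 + (-1135 + 153) = -8 - 982 = -990)
j = -744249/325 (j = 1*((-1300 - 990) + 1/(535 - 210)) = 1*(-2290 + 1/325) = 1*(-744249/325) = -744249/325 ≈ -2290.0)
1/j = 1/(-744249/325) = -325/744249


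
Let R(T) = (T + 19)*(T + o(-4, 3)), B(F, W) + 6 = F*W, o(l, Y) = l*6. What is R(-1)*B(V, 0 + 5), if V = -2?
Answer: 7200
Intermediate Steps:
o(l, Y) = 6*l
B(F, W) = -6 + F*W
R(T) = (-24 + T)*(19 + T) (R(T) = (T + 19)*(T + 6*(-4)) = (19 + T)*(T - 24) = (19 + T)*(-24 + T) = (-24 + T)*(19 + T))
R(-1)*B(V, 0 + 5) = (-456 + (-1)² - 5*(-1))*(-6 - 2*(0 + 5)) = (-456 + 1 + 5)*(-6 - 2*5) = -450*(-6 - 10) = -450*(-16) = 7200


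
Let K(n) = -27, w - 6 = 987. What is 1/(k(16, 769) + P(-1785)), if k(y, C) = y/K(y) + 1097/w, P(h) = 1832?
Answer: 8937/16377161 ≈ 0.00054570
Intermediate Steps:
w = 993 (w = 6 + 987 = 993)
k(y, C) = 1097/993 - y/27 (k(y, C) = y/(-27) + 1097/993 = y*(-1/27) + 1097*(1/993) = -y/27 + 1097/993 = 1097/993 - y/27)
1/(k(16, 769) + P(-1785)) = 1/((1097/993 - 1/27*16) + 1832) = 1/((1097/993 - 16/27) + 1832) = 1/(4577/8937 + 1832) = 1/(16377161/8937) = 8937/16377161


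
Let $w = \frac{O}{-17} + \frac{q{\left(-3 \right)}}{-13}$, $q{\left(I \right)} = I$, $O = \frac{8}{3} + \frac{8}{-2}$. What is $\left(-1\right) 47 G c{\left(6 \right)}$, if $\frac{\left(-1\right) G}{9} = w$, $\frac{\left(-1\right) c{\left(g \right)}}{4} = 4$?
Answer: $- \frac{462480}{221} \approx -2092.7$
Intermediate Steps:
$O = - \frac{4}{3}$ ($O = 8 \cdot \frac{1}{3} + 8 \left(- \frac{1}{2}\right) = \frac{8}{3} - 4 = - \frac{4}{3} \approx -1.3333$)
$c{\left(g \right)} = -16$ ($c{\left(g \right)} = \left(-4\right) 4 = -16$)
$w = \frac{205}{663}$ ($w = - \frac{4}{3 \left(-17\right)} - \frac{3}{-13} = \left(- \frac{4}{3}\right) \left(- \frac{1}{17}\right) - - \frac{3}{13} = \frac{4}{51} + \frac{3}{13} = \frac{205}{663} \approx 0.3092$)
$G = - \frac{615}{221}$ ($G = \left(-9\right) \frac{205}{663} = - \frac{615}{221} \approx -2.7828$)
$\left(-1\right) 47 G c{\left(6 \right)} = \left(-1\right) 47 \left(- \frac{615}{221}\right) \left(-16\right) = \left(-47\right) \left(- \frac{615}{221}\right) \left(-16\right) = \frac{28905}{221} \left(-16\right) = - \frac{462480}{221}$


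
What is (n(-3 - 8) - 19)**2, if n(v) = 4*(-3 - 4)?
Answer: 2209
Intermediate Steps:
n(v) = -28 (n(v) = 4*(-7) = -28)
(n(-3 - 8) - 19)**2 = (-28 - 19)**2 = (-47)**2 = 2209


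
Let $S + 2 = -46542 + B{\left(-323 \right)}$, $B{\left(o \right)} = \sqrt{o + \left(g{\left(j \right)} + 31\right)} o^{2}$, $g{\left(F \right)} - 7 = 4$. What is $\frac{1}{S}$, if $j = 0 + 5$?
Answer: $- \frac{46544}{3060722151657} - \frac{104329 i \sqrt{281}}{3060722151657} \approx -1.5207 \cdot 10^{-8} - 5.7139 \cdot 10^{-7} i$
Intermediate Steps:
$j = 5$
$g{\left(F \right)} = 11$ ($g{\left(F \right)} = 7 + 4 = 11$)
$B{\left(o \right)} = o^{2} \sqrt{42 + o}$ ($B{\left(o \right)} = \sqrt{o + \left(11 + 31\right)} o^{2} = \sqrt{o + 42} o^{2} = \sqrt{42 + o} o^{2} = o^{2} \sqrt{42 + o}$)
$S = -46544 + 104329 i \sqrt{281}$ ($S = -2 - \left(46542 - \left(-323\right)^{2} \sqrt{42 - 323}\right) = -2 - \left(46542 - 104329 \sqrt{-281}\right) = -2 - \left(46542 - 104329 i \sqrt{281}\right) = -46544 + 104329 i \sqrt{281} \approx -46544.0 + 1.7489 \cdot 10^{6} i$)
$\frac{1}{S} = \frac{1}{-46544 + 104329 i \sqrt{281}}$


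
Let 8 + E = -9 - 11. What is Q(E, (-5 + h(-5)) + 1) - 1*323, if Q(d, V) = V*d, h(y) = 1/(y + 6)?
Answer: -239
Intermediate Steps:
E = -28 (E = -8 + (-9 - 11) = -8 - 20 = -28)
h(y) = 1/(6 + y)
Q(E, (-5 + h(-5)) + 1) - 1*323 = ((-5 + 1/(6 - 5)) + 1)*(-28) - 1*323 = ((-5 + 1/1) + 1)*(-28) - 323 = ((-5 + 1) + 1)*(-28) - 323 = (-4 + 1)*(-28) - 323 = -3*(-28) - 323 = 84 - 323 = -239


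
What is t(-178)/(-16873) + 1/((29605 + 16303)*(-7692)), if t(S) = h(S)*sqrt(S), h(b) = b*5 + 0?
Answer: -1/353124336 + 890*I*sqrt(178)/16873 ≈ -2.8319e-9 + 0.70373*I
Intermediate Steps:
h(b) = 5*b (h(b) = 5*b + 0 = 5*b)
t(S) = 5*S**(3/2) (t(S) = (5*S)*sqrt(S) = 5*S**(3/2))
t(-178)/(-16873) + 1/((29605 + 16303)*(-7692)) = (5*(-178)**(3/2))/(-16873) + 1/((29605 + 16303)*(-7692)) = (5*(-178*I*sqrt(178)))*(-1/16873) - 1/7692/45908 = -890*I*sqrt(178)*(-1/16873) + (1/45908)*(-1/7692) = 890*I*sqrt(178)/16873 - 1/353124336 = -1/353124336 + 890*I*sqrt(178)/16873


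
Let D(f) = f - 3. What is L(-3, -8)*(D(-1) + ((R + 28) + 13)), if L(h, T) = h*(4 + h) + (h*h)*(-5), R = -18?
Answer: -912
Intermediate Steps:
L(h, T) = -5*h² + h*(4 + h) (L(h, T) = h*(4 + h) + h²*(-5) = h*(4 + h) - 5*h² = -5*h² + h*(4 + h))
D(f) = -3 + f
L(-3, -8)*(D(-1) + ((R + 28) + 13)) = (4*(-3)*(1 - 1*(-3)))*((-3 - 1) + ((-18 + 28) + 13)) = (4*(-3)*(1 + 3))*(-4 + (10 + 13)) = (4*(-3)*4)*(-4 + 23) = -48*19 = -912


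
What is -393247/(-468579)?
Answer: 393247/468579 ≈ 0.83923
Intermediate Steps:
-393247/(-468579) = -393247*(-1)/468579 = -1*(-393247/468579) = 393247/468579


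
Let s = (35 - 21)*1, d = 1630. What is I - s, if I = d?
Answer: 1616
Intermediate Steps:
I = 1630
s = 14 (s = 14*1 = 14)
I - s = 1630 - 1*14 = 1630 - 14 = 1616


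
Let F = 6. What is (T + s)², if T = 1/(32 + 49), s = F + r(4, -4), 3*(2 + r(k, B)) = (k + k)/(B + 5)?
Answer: 292681/6561 ≈ 44.609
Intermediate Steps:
r(k, B) = -2 + 2*k/(3*(5 + B)) (r(k, B) = -2 + ((k + k)/(B + 5))/3 = -2 + ((2*k)/(5 + B))/3 = -2 + (2*k/(5 + B))/3 = -2 + 2*k/(3*(5 + B)))
s = 20/3 (s = 6 + 2*(-15 + 4 - 3*(-4))/(3*(5 - 4)) = 6 + (⅔)*(-15 + 4 + 12)/1 = 6 + (⅔)*1*1 = 6 + ⅔ = 20/3 ≈ 6.6667)
T = 1/81 ≈ 0.012346
(T + s)² = (1/81 + 20/3)² = (541/81)² = 292681/6561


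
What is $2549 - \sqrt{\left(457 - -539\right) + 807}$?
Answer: $2549 - \sqrt{1803} \approx 2506.5$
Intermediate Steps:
$2549 - \sqrt{\left(457 - -539\right) + 807} = 2549 - \sqrt{\left(457 + 539\right) + 807} = 2549 - \sqrt{996 + 807} = 2549 - \sqrt{1803}$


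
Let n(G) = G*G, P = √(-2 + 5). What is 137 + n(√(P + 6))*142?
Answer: 989 + 142*√3 ≈ 1235.0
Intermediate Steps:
P = √3 ≈ 1.7320
n(G) = G²
137 + n(√(P + 6))*142 = 137 + (√(√3 + 6))²*142 = 137 + (√(6 + √3))²*142 = 137 + (6 + √3)*142 = 137 + (852 + 142*√3) = 989 + 142*√3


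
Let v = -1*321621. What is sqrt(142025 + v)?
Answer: 2*I*sqrt(44899) ≈ 423.79*I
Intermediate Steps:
v = -321621
sqrt(142025 + v) = sqrt(142025 - 321621) = sqrt(-179596) = 2*I*sqrt(44899)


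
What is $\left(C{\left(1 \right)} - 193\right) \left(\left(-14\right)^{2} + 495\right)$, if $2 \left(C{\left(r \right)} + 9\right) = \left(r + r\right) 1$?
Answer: $-138891$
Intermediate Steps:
$C{\left(r \right)} = -9 + r$ ($C{\left(r \right)} = -9 + \frac{\left(r + r\right) 1}{2} = -9 + \frac{2 r 1}{2} = -9 + \frac{2 r}{2} = -9 + r$)
$\left(C{\left(1 \right)} - 193\right) \left(\left(-14\right)^{2} + 495\right) = \left(\left(-9 + 1\right) - 193\right) \left(\left(-14\right)^{2} + 495\right) = \left(-8 - 193\right) \left(196 + 495\right) = \left(-201\right) 691 = -138891$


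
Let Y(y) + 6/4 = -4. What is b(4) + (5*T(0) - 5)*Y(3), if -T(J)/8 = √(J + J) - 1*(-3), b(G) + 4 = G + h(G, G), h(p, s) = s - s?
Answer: 1375/2 ≈ 687.50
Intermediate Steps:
Y(y) = -11/2 (Y(y) = -3/2 - 4 = -11/2)
h(p, s) = 0
b(G) = -4 + G (b(G) = -4 + (G + 0) = -4 + G)
T(J) = -24 - 8*√2*√J (T(J) = -8*(√(J + J) - 1*(-3)) = -8*(√(2*J) + 3) = -8*(√2*√J + 3) = -8*(3 + √2*√J) = -24 - 8*√2*√J)
b(4) + (5*T(0) - 5)*Y(3) = (-4 + 4) + (5*(-24 - 8*√2*√0) - 5)*(-11/2) = 0 + (5*(-24 - 8*√2*0) - 5)*(-11/2) = 0 + (5*(-24 + 0) - 5)*(-11/2) = 0 + (5*(-24) - 5)*(-11/2) = 0 + (-120 - 5)*(-11/2) = 0 - 125*(-11/2) = 0 + 1375/2 = 1375/2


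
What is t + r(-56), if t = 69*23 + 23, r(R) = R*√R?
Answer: 1610 - 112*I*√14 ≈ 1610.0 - 419.07*I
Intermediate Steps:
r(R) = R^(3/2)
t = 1610 (t = 1587 + 23 = 1610)
t + r(-56) = 1610 + (-56)^(3/2) = 1610 - 112*I*√14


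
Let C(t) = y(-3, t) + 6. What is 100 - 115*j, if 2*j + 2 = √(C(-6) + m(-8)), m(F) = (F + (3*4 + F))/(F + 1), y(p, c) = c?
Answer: 215 - 115*√7/7 ≈ 171.53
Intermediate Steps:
C(t) = 6 + t (C(t) = t + 6 = 6 + t)
m(F) = (12 + 2*F)/(1 + F) (m(F) = (F + (12 + F))/(1 + F) = (12 + 2*F)/(1 + F))
j = -1 + √7/7 (j = -1 + √((6 - 6) + 2*(6 - 8)/(1 - 8))/2 = -1 + √(0 + 2*(-2)/(-7))/2 = -1 + √(0 + 2*(-⅐)*(-2))/2 = -1 + √(0 + 4/7)/2 = -1 + √(4/7)/2 = -1 + (2*√7/7)/2 = -1 + √7/7 ≈ -0.62204)
100 - 115*j = 100 - 115*(-1 + √7/7) = 100 + (115 - 115*√7/7) = 215 - 115*√7/7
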